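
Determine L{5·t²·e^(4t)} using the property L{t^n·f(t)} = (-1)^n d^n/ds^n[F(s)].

L{e^(4t)} = 1/(s-4). d/ds[1/(s-4)] = -1/(s-4)². d²/ds²[1/(s-4)] = 2/(s-4)³. So L{t²·e^(4t)} = (-1)² · 2/(s-4)³ = 2/(s-4)³. Then L{5·t²·e^(4t)} = 5·2/(s-4)³ = 10/(s-4)³

Final answer: 10/(s-4)³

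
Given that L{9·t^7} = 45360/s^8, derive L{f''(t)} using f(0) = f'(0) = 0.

L{f''(t)} = s²F(s) - sf(0) - f'(0) = s²·45360/s^8 - 0 - 0 = 45360/s^6

Final answer: 45360/s^6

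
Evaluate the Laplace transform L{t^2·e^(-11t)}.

L{t^n·e^(at)} = n!/(s-a)^(n+1), so L{t^2·e^(-11t)} = 2/(s+11)^3

Final answer: 2/(s+11)^3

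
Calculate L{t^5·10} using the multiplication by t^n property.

L{10} = 10/s. d^1/ds^1[1/s] = -1/s². d^2/ds^2[1/s] = 2/s^3. d^3/ds^3[1/s] = -6/s^4. d^4/ds^4[1/s] = 24/s^5. d^5/ds^5[1/s] = -120/s^6. So L{t^5} = (-1)^{5}·-120/s^6 = 120/s^6. Then L{t^5·10} = 10·120/s^6 = 1200/s^6

Final answer: 1200/s^6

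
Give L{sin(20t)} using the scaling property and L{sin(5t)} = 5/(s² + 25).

Using L{f(at)} = (1/a)F(s/a) with a=4: L{sin(20t)} = (1/4) · 5/((s/4)² + 25) = (1/4) · 5·16/(s² + 400) = 20/(s² + 400)

Final answer: 20/(s² + 400)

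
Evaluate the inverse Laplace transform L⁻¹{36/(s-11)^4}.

L⁻¹{n!/(s-a)^(n+1)} = t^n·e^(at) with n=3, a=11. So L⁻¹{6/(s-11)^4} = t^3·e^(11t), and L⁻¹{36/(s-11)^4} = (36/6)·t^3·e^(11t) = 6·t^3·e^(11t)

Final answer: 6·t^3·e^(11t)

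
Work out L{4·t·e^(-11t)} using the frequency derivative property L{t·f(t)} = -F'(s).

L{e^(-11t)} = 1/(s+11). By frequency derivative: L{t·e^(-11t)} = -d/ds[1/(s+11)] = -(-1)/(s+11)² = 1/(s+11)². Then L{4·t·e^(-11t)} = 4·1/(s+11)² = 4/(s+11)²

Final answer: 4/(s+11)²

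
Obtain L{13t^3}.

L{t^n} = n!/s^(n+1). So L{13t^3} = 13·3!/s^4 = 78/s^4

Final answer: 78/s^4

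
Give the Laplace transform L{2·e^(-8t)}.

L{e^(at)} = 1/(s-a), so L{e^(-8t)} = 1/(s+8). Then L{2·e^(-8t)} = 2/(s+8)

Final answer: 2/(s+8)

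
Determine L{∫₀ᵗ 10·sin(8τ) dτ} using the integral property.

L{∫₀ᵗ f(τ)dτ} = F(s)/s with F(s) = 80/(s² + 64), so the result is (80/(s² + 64))/s = 80/(s(s² + 64))

Final answer: 80/(s(s² + 64))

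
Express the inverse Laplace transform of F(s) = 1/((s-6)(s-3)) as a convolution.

1/((s-6)(s-3)) = (1/(s-6))·(1/(s-3)) = L{e^(6t)}·L{e^(3t)}. So f(t) = e^(6t)*e^(3t) = ∫₀ᵗ e^(6τ)·e^(3(t-τ)) dτ

Final answer: ∫₀ᵗ e^(6τ)·e^(3(t-τ)) dτ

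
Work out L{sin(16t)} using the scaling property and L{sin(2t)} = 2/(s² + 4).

Using L{f(at)} = (1/a)F(s/a) with a=8: L{sin(16t)} = (1/8) · 2/((s/8)² + 4) = (1/8) · 2·64/(s² + 256) = 16/(s² + 256)

Final answer: 16/(s² + 256)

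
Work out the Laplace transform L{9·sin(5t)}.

L{sin(ωt)} = ω/(s² + ω²), so L{sin(5t)} = 5/(s² + 25). Then L{9·sin(5t)} = 9·5/(s² + 25) = 45/(s² + 25)

Final answer: 45/(s² + 25)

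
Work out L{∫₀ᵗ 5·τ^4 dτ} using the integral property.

L{∫₀ᵗ f(τ)dτ} = F(s)/s with f(t) = 5t^4. F(s) = 120/s^5, so L{∫₀ᵗ 5·τ^4 dτ} = (120/s^5)/s = 120/s^6. (Check: ∫₀ᵗ 5·τ^4 dτ = 5t^5/5.)

Final answer: 120/s^6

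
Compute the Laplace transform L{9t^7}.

L{9t^7} = 9 · L{t^7} = 9 · 5040/s^8 = 45360/s^8

Final answer: 45360/s^8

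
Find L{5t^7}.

L{t^n} = n!/s^(n+1). So L{5t^7} = 5·7!/s^8 = 25200/s^8

Final answer: 25200/s^8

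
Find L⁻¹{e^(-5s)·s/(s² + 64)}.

L⁻¹{s/(s² + 64)} = cos(8t). By the time shift theorem, L⁻¹{e^(-as)F(s)} = u(t-a)f(t-a) with a=5, so L⁻¹{e^(-5s)·s/(s² + 64)} = u(t-5)·cos(8(t-5))

Final answer: u(t-5)·cos(8(t-5))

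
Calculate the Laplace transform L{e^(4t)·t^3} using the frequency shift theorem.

L{e^(at)·t^n} = n!/(s-a)^(n+1), so L{e^(4t)·t^3} = 6/(s-4)^4

Final answer: 6/(s-4)^4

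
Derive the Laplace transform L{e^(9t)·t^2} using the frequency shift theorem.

L{e^(at)·t^n} = n!/(s-a)^(n+1), so L{e^(9t)·t^2} = 2/(s-9)^3

Final answer: 2/(s-9)^3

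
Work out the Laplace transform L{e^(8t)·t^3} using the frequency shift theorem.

L{e^(at)·t^n} = n!/(s-a)^(n+1), so L{e^(8t)·t^3} = 6/(s-8)^4

Final answer: 6/(s-8)^4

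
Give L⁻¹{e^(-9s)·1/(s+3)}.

L⁻¹{1/(s+3)} = e^(-3t). By the time shift theorem, L⁻¹{e^(-as)F(s)} = u(t-a)f(t-a) with a=9, so L⁻¹{e^(-9s)·1/(s+3)} = u(t-9)·e^(-3(t-9))

Final answer: u(t-9)·e^(-3(t-9))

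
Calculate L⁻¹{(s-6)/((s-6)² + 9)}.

Using frequency shift: L⁻¹{(s-a)/((s-a)² + b²)} = e^(at)cos(bt). Here a=6, b=3

Final answer: e^(6t)·cos(3t)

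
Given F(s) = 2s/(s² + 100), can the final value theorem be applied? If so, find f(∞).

The final value theorem requires all poles of sF(s) in the left half-plane. sF(s) = 2s²/(s² + 100) has poles at s = ±10i (imaginary axis). Theorem does NOT apply (oscillatory system).

Final answer: Not applicable (oscillatory)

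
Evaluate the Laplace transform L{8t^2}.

L{8t^2} = 8 · L{t^2} = 8 · 2/s^3 = 16/s^3

Final answer: 16/s^3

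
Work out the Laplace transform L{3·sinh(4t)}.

L{sinh(ωt)} = ω/(s² - ω²), so L{sinh(4t)} = 4/(s² - 16). Then L{3·sinh(4t)} = 3·4/(s² - 16) = 12/(s² - 16)

Final answer: 12/(s² - 16)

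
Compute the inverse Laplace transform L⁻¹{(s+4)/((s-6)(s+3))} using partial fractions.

Using partial fractions, f(t) = (10e^(6t) - e^(-3t))/9

Final answer: (10e^(6t) - e^(-3t))/9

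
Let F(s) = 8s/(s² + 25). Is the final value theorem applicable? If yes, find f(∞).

The final value theorem requires all poles of sF(s) in the left half-plane. sF(s) = 8s²/(s² + 25) has poles at s = ±5i (imaginary axis). Theorem does NOT apply (oscillatory system).

Final answer: Not applicable (oscillatory)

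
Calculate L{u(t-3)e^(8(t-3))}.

u(t-a)f(t-a) with f(t)=e^(8t). L{e^(8t)} = 1/(s-8). By time shift: e^(-3s)/(s-8)

Final answer: e^(-3s)/(s-8)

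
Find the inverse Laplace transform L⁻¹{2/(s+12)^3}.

L⁻¹{n!/(s-a)^(n+1)} = t^n·e^(at), so L⁻¹{2/(s+12)^3} = t^2·e^(-12t)

Final answer: t^2·e^(-12t)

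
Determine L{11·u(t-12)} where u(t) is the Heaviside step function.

L{u(t-a)} = e^(-as)/s. Here a=12, so L{u(t-12)} = e^(-12s)/s, and L{11·u(t-12)} = 11·e^(-12s)/s

Final answer: 11·e^(-12s)/s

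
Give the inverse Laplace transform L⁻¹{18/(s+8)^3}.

L⁻¹{n!/(s-a)^(n+1)} = t^n·e^(at) with n=2, a=-8. So L⁻¹{2/(s+8)^3} = t^2·e^(-8t), and L⁻¹{18/(s+8)^3} = (18/2)·t^2·e^(-8t) = 9·t^2·e^(-8t)

Final answer: 9·t^2·e^(-8t)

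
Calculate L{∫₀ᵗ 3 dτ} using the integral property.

L{∫₀ᵗ f(τ)dτ} = F(s)/s with f(t) = 3. F(s) = 3/s, so L{∫₀ᵗ 3 dτ} = (3/s)/s = 3/s². (Check: ∫₀ᵗ 3 dτ = 3t.)

Final answer: 3/s²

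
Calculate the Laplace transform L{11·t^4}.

L{t^n} = n!/s^(n+1), so L{t^4} = 24/s^5. Then L{11·t^4} = 11·24/s^5 = 264/s^5

Final answer: 264/s^5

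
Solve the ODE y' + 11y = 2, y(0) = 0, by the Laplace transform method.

sY + 11Y = 2/s. Y = 2/(s(s+11)). Partial fractions: Y = 2/11/s - 2/11/(s+11)

Final answer: y(t) = 2/11(1 - e^(-11t))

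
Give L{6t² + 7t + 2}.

L{6t² + 7t + 2} = 6·2/s³ + 7/s² + 2/s = 12/s³ + 7/s² + 2/s

Final answer: 12/s³ + 7/s² + 2/s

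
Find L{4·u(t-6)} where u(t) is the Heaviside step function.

L{u(t-a)} = e^(-as)/s. Here a=6, so L{u(t-6)} = e^(-6s)/s, and L{4·u(t-6)} = 4·e^(-6s)/s

Final answer: 4·e^(-6s)/s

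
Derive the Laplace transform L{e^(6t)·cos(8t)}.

L{e^(at)·cos(ωt)} = (s-a)/((s-a)² + ω²), so L{e^(6t)·cos(8t)} = (s-6)/((s-6)² + 64)

Final answer: (s-6)/((s-6)² + 64)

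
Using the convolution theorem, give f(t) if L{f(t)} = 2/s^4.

2/s^4 = (2/s)·(1/s^3) = L{2}·L{t^2/2}. By convolution, f(t) = 2*t^2/2 = ∫₀ᵗ 2·τ^2/2 dτ = 2·t^3/6

Final answer: 2·t^3/6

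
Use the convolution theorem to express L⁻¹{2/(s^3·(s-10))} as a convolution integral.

2/(s^3·(s-10)) = (2/s^3)·(1/(s-10)) = L{t^2}·L{e^(10t)}. So f(t) = t^2*e^(10t) = ∫₀ᵗ τ^2·e^(10(t-τ)) dτ

Final answer: ∫₀ᵗ τ^2·e^(10(t-τ)) dτ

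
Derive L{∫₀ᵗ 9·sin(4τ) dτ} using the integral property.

L{∫₀ᵗ f(τ)dτ} = F(s)/s with F(s) = 36/(s² + 16), so the result is (36/(s² + 16))/s = 36/(s(s² + 16))

Final answer: 36/(s(s² + 16))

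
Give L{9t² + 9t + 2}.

L{9t² + 9t + 2} = 9·2/s³ + 9/s² + 2/s = 18/s³ + 9/s² + 2/s

Final answer: 18/s³ + 9/s² + 2/s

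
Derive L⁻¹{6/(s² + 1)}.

This is the form c·a/(s² + a²) with a = 1, c = 6. L⁻¹ = 6·sin(t)

Final answer: 6·sin(t)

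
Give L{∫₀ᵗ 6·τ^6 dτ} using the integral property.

L{∫₀ᵗ f(τ)dτ} = F(s)/s with f(t) = 6t^6. F(s) = 4320/s^7, so L{∫₀ᵗ 6·τ^6 dτ} = (4320/s^7)/s = 4320/s^8. (Check: ∫₀ᵗ 6·τ^6 dτ = 6t^7/7.)

Final answer: 4320/s^8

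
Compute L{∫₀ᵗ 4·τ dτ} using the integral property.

L{∫₀ᵗ f(τ)dτ} = F(s)/s with f(t) = 4t. F(s) = 4/s^2, so L{∫₀ᵗ 4·τ dτ} = (4/s^2)/s = 4/s^3. (Check: ∫₀ᵗ 4·τ dτ = 4t^2/2.)

Final answer: 4/s^3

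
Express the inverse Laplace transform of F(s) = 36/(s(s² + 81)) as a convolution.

36/(s(s² + 81)) = (1/s)·(36/(s² + 81)) = L{1}·L{4·sin(9t)}. So f(t) = 1*(4·sin(9t)) = ∫₀ᵗ 4·sin(9τ) dτ

Final answer: ∫₀ᵗ 4·sin(9τ) dτ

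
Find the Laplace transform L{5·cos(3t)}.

L{cos(ωt)} = s/(s² + ω²), so L{cos(3t)} = s/(s² + 9). Then L{5·cos(3t)} = 5·s/(s² + 9) = 5s/(s² + 9)

Final answer: 5s/(s² + 9)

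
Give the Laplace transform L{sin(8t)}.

L{sin(ωt)} = ω/(s² + ω²), so L{sin(8t)} = 8/(s² + 64)

Final answer: 8/(s² + 64)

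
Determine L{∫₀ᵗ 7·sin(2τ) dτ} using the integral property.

L{∫₀ᵗ f(τ)dτ} = F(s)/s with F(s) = 14/(s² + 4), so the result is (14/(s² + 4))/s = 14/(s(s² + 4))

Final answer: 14/(s(s² + 4))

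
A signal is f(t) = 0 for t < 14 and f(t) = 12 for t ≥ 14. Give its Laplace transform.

f(t) = 12·u(t-14). L{u(t-14)} = e^(-14s)/s, so L{f(t)} = 12·e^(-14s)/s

Final answer: 12·e^(-14s)/s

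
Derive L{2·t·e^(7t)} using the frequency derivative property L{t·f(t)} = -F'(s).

L{e^(7t)} = 1/(s-7). By frequency derivative: L{t·e^(7t)} = -d/ds[1/(s-7)] = -(-1)/(s-7)² = 1/(s-7)². Then L{2·t·e^(7t)} = 2·1/(s-7)² = 2/(s-7)²

Final answer: 2/(s-7)²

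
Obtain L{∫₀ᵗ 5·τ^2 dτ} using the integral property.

L{∫₀ᵗ f(τ)dτ} = F(s)/s with f(t) = 5t^2. F(s) = 10/s^3, so L{∫₀ᵗ 5·τ^2 dτ} = (10/s^3)/s = 10/s^4. (Check: ∫₀ᵗ 5·τ^2 dτ = 5t^3/3.)

Final answer: 10/s^4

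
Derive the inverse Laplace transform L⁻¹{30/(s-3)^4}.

L⁻¹{n!/(s-a)^(n+1)} = t^n·e^(at) with n=3, a=3. So L⁻¹{6/(s-3)^4} = t^3·e^(3t), and L⁻¹{30/(s-3)^4} = (30/6)·t^3·e^(3t) = 5·t^3·e^(3t)

Final answer: 5·t^3·e^(3t)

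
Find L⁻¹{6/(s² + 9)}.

This is the form c·a/(s² + a²) with a = 3, c = 2. L⁻¹ = 2·sin(3t)

Final answer: 2·sin(3t)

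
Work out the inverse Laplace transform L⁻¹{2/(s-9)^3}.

L⁻¹{n!/(s-a)^(n+1)} = t^n·e^(at) with n=2, a=9. So L⁻¹{2/(s-9)^3} = t^2·e^(9t)

Final answer: t^2·e^(9t)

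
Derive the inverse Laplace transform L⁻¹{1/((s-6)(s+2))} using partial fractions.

Decompose: A/(s-6) + B/(s+2). A = 1/8, B = -1/8. f(t) = (e^(6t) - e^(-2t))/8

Final answer: (e^(6t) - e^(-2t))/8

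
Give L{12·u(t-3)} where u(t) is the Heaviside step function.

L{u(t-a)} = e^(-as)/s. Here a=3, so L{u(t-3)} = e^(-3s)/s, and L{12·u(t-3)} = 12·e^(-3s)/s

Final answer: 12·e^(-3s)/s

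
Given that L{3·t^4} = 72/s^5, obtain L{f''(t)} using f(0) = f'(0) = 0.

L{f''(t)} = s²F(s) - sf(0) - f'(0) = s²·72/s^5 - 0 - 0 = 72/s^3

Final answer: 72/s^3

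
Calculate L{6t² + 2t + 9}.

L{6t² + 2t + 9} = 6·2/s³ + 2/s² + 9/s = 12/s³ + 2/s² + 9/s

Final answer: 12/s³ + 2/s² + 9/s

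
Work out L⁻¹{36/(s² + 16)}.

This is the form c·a/(s² + a²) with a = 4, c = 9. L⁻¹ = 9·sin(4t)

Final answer: 9·sin(4t)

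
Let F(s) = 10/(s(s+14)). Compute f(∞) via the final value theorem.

f(∞) = lim_{s→0} s·10/(s(s+14)) = lim_{s→0} 10/(s+14) = 10/14 = 5/7

Final answer: 5/7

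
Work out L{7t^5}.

L{t^n} = n!/s^(n+1). So L{7t^5} = 7·5!/s^6 = 840/s^6

Final answer: 840/s^6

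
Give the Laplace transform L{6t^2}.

L{6t^2} = 6 · L{t^2} = 6 · 2/s^3 = 12/s^3

Final answer: 12/s^3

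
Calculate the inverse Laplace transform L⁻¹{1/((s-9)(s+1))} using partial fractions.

Decompose: A/(s-9) + B/(s+1). A = 1/10, B = -1/10. f(t) = (e^(9t) - e^(-t))/10

Final answer: (e^(9t) - e^(-t))/10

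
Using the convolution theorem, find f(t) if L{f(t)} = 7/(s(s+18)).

7/(s(s+18)) = (7/s)·(1/(s+18)) = L{7}·L{e^(-18t)}. By convolution, f(t) = 7*e^(-18t) = ∫₀ᵗ 7·e^(-18τ) dτ = 7·(1 - e^(-18t))/18

Final answer: 7·(1 - e^(-18t))/18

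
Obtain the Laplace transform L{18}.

L{18} = 18 · L{1} = 18/s

Final answer: 18/s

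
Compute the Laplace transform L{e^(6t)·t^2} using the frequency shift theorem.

L{e^(at)·t^n} = n!/(s-a)^(n+1), so L{e^(6t)·t^2} = 2/(s-6)^3

Final answer: 2/(s-6)^3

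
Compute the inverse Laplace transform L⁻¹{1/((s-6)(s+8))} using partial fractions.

Decompose: A/(s-6) + B/(s+8). A = 1/14, B = -1/14. f(t) = (e^(6t) - e^(-8t))/14

Final answer: (e^(6t) - e^(-8t))/14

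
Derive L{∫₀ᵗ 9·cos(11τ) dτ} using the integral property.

L{∫₀ᵗ f(τ)dτ} = F(s)/s with F(s) = 9s/(s² + 121), so the result is (9s/(s² + 121))/s = 9/(s² + 121)

Final answer: 9/(s² + 121)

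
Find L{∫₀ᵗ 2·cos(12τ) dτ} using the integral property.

L{∫₀ᵗ f(τ)dτ} = F(s)/s with F(s) = 2s/(s² + 144), so the result is (2s/(s² + 144))/s = 2/(s² + 144)

Final answer: 2/(s² + 144)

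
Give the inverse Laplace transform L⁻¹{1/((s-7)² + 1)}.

Using frequency shift, L⁻¹{1/((s-7)² + 1)} = e^(7t)·sin(t)

Final answer: e^(7t)·sin(t)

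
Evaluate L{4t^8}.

L{t^n} = n!/s^(n+1). So L{4t^8} = 4·8!/s^9 = 161280/s^9

Final answer: 161280/s^9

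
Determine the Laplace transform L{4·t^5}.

L{t^n} = n!/s^(n+1), so L{t^5} = 120/s^6. Then L{4·t^5} = 4·120/s^6 = 480/s^6

Final answer: 480/s^6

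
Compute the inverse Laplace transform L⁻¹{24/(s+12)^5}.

L⁻¹{n!/(s-a)^(n+1)} = t^n·e^(at), so L⁻¹{24/(s+12)^5} = t^4·e^(-12t)

Final answer: t^4·e^(-12t)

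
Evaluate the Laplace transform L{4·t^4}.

L{t^n} = n!/s^(n+1), so L{t^4} = 24/s^5. Then L{4·t^4} = 4·24/s^5 = 96/s^5

Final answer: 96/s^5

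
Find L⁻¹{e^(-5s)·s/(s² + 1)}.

L⁻¹{s/(s² + 1)} = cos(t). By the time shift theorem, L⁻¹{e^(-as)F(s)} = u(t-a)f(t-a) with a=5, so L⁻¹{e^(-5s)·s/(s² + 1)} = u(t-5)·cos((t-5))

Final answer: u(t-5)·cos((t-5))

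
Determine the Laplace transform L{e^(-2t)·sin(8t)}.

L{e^(at)·sin(ωt)} = ω/((s-a)² + ω²), so L{e^(-2t)·sin(8t)} = 8/((s+2)² + 64)

Final answer: 8/((s+2)² + 64)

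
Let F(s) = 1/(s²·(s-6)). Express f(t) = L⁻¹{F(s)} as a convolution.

1/(s²·(s-6)) = (1/s^2)·(1/(s-6)) = L{t}·L{e^(6t)}. So f(t) = t*e^(6t) = ∫₀ᵗ τ·e^(6(t-τ)) dτ

Final answer: ∫₀ᵗ τ·e^(6(t-τ)) dτ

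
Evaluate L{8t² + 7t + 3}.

L{8t² + 7t + 3} = 8·2/s³ + 7/s² + 3/s = 16/s³ + 7/s² + 3/s

Final answer: 16/s³ + 7/s² + 3/s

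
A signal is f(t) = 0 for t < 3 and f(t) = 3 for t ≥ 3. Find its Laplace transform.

f(t) = 3·u(t-3). L{u(t-3)} = e^(-3s)/s, so L{f(t)} = 3·e^(-3s)/s

Final answer: 3·e^(-3s)/s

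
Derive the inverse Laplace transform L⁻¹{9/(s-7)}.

L⁻¹{1/(s-a)} = e^(at), so L⁻¹{1/(s-7)} = e^(7t), and L⁻¹{9/(s-7)} = 9·e^(7t)

Final answer: 9·e^(7t)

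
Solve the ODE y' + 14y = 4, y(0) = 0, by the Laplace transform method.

sY + 14Y = 4/s. Y = 4/(s(s+14)). Partial fractions: Y = 2/7/s - 2/7/(s+14)

Final answer: y(t) = 2/7(1 - e^(-14t))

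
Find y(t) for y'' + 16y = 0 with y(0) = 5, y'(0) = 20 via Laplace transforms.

L{y''} + 16L{y} = 0. s²Y - 5s - 20 + 16Y = 0. Y(s² + 16) = 5s + 20. Y = (5s + 20)/(s² + 16). Inverting: y(t) = 5cos(4t) + 5sin(4t)

Final answer: y(t) = 5cos(4t) + 5sin(4t)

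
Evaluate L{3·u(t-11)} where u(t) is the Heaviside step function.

L{u(t-a)} = e^(-as)/s. Here a=11, so L{u(t-11)} = e^(-11s)/s, and L{3·u(t-11)} = 3·e^(-11s)/s

Final answer: 3·e^(-11s)/s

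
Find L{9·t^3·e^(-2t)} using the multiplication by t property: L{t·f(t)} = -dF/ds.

Using L{t^n·e^(at)} = n!/(s-a)^(n+1), L{t^3·e^(-2t)} = 6/(s+2)^4, so L{9·t^3·e^(-2t)} = 9·6/(s+2)^4 = 54/(s+2)^4

Final answer: 54/(s+2)^4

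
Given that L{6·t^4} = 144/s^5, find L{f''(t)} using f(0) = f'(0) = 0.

L{f''(t)} = s²F(s) - sf(0) - f'(0) = s²·144/s^5 - 0 - 0 = 144/s^3

Final answer: 144/s^3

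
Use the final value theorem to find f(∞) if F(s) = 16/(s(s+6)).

f(∞) = lim_{s→0} s·16/(s(s+6)) = lim_{s→0} 16/(s+6) = 16/6 = 8/3

Final answer: 8/3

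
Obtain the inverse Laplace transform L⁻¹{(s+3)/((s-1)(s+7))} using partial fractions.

Using partial fractions, f(t) = (4e^t + 4e^(-7t))/8

Final answer: (4e^t + 4e^(-7t))/8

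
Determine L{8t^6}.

L{t^n} = n!/s^(n+1). So L{8t^6} = 8·6!/s^7 = 5760/s^7

Final answer: 5760/s^7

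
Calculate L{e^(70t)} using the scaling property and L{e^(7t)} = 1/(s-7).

Using L{f(at)} = (1/a)F(s/a) with a=10 and f(t) = e^(7t): L{e^(70t)} = (1/10) · 1/((s/10)-7) = (1/10) · 10/(s-70) = 1/(s-70)

Final answer: 1/(s-70)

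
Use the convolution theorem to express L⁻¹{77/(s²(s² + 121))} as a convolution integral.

77/(s²(s² + 121)) = (1/s²)·(77/(s² + 121)) = L{t}·L{7·sin(11t)}. So f(t) = t*(7·sin(11t)) = ∫₀ᵗ 7τ·sin(11(t-τ)) dτ

Final answer: ∫₀ᵗ 7τ·sin(11(t-τ)) dτ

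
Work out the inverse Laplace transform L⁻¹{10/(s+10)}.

L⁻¹{1/(s-a)} = e^(at), so L⁻¹{1/(s+10)} = e^(-10t), and L⁻¹{10/(s+10)} = 10·e^(-10t)

Final answer: 10·e^(-10t)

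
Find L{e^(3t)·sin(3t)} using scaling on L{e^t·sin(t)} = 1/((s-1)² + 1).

Scaling with a=3: L{e^(3t)·sin(3t)} = (1/3) · 1/((s/3-1)² + 1). Simplifying: 3/((s-3)² + 9)

Final answer: 3/((s-3)² + 9)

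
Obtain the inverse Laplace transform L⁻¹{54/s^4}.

L⁻¹{n!/s^(n+1)} = t^n with n=3. So L⁻¹{6/s^4} = t^3, and L⁻¹{54/s^4} = (54/6)·t^3 = 9·t^3

Final answer: 9·t^3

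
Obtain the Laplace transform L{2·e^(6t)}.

L{e^(at)} = 1/(s-a), so L{e^(6t)} = 1/(s-6). Then L{2·e^(6t)} = 2/(s-6)

Final answer: 2/(s-6)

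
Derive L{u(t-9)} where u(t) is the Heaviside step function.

L{u(t-a)} = e^(-as)/s. Here a=9, so L{u(t-9)} = e^(-9s)/s

Final answer: e^(-9s)/s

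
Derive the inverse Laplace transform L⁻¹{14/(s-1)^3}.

L⁻¹{n!/(s-a)^(n+1)} = t^n·e^(at) with n=2, a=1. So L⁻¹{2/(s-1)^3} = t^2·e^t, and L⁻¹{14/(s-1)^3} = (14/2)·t^2·e^t = 7·t^2·e^t

Final answer: 7·t^2·e^t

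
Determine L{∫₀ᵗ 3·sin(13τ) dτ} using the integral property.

L{∫₀ᵗ f(τ)dτ} = F(s)/s with F(s) = 39/(s² + 169), so the result is (39/(s² + 169))/s = 39/(s(s² + 169))

Final answer: 39/(s(s² + 169))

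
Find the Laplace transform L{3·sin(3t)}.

L{sin(ωt)} = ω/(s² + ω²), so L{sin(3t)} = 3/(s² + 9). Then L{3·sin(3t)} = 3·3/(s² + 9) = 9/(s² + 9)

Final answer: 9/(s² + 9)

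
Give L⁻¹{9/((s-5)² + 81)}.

Form: b/((s-a)² + b²) → e^(at)sin(bt). With a=5, b=9

Final answer: e^(5t)·sin(9t)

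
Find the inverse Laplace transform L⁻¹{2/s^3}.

L⁻¹{n!/s^(n+1)} = t^n with n=2. So L⁻¹{2/s^3} = t^2

Final answer: t^2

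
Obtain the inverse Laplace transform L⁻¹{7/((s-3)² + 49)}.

Using frequency shift, L⁻¹{7/((s-3)² + 49)} = e^(3t)·sin(7t)

Final answer: e^(3t)·sin(7t)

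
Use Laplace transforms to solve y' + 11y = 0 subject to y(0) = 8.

L{y'} + 11L{y} = 0. sY - 8 + 11Y = 0. Y(s+11) = 8. Y = 8/(s+11)

Final answer: y(t) = 8e^(-11t)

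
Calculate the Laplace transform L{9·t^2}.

L{t^n} = n!/s^(n+1), so L{t^2} = 2/s^3. Then L{9·t^2} = 9·2/s^3 = 18/s^3

Final answer: 18/s^3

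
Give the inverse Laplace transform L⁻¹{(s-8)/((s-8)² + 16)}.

Using frequency shift, L⁻¹{(s-8)/((s-8)² + 16)} = e^(8t)·cos(4t)

Final answer: e^(8t)·cos(4t)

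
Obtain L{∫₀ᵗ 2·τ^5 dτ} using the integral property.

L{∫₀ᵗ f(τ)dτ} = F(s)/s with f(t) = 2t^5. F(s) = 240/s^6, so L{∫₀ᵗ 2·τ^5 dτ} = (240/s^6)/s = 240/s^7. (Check: ∫₀ᵗ 2·τ^5 dτ = 2t^6/6.)

Final answer: 240/s^7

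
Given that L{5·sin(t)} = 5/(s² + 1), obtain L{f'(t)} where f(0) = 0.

L{f'(t)} = s·F(s) - f(0) = s·5/(s² + 1) - 0 = 5s/(s² + 1)

Final answer: 5s/(s² + 1)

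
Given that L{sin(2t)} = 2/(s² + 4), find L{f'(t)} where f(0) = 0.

L{f'(t)} = s·F(s) - f(0) = s·2/(s² + 4) - 0 = 2s/(s² + 4)

Final answer: 2s/(s² + 4)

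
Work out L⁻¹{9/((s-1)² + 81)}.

Form: b/((s-a)² + b²) → e^(at)sin(bt). With a=1, b=9

Final answer: e^t·sin(9t)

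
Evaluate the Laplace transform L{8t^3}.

L{8t^3} = 8 · L{t^3} = 8 · 6/s^4 = 48/s^4

Final answer: 48/s^4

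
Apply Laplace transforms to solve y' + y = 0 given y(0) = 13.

L{y'} + L{y} = 0. sY - 13 + Y = 0. Y(s+1) = 13. Y = 13/(s+1)

Final answer: y(t) = 13e^(-t)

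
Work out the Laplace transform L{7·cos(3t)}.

L{cos(ωt)} = s/(s² + ω²), so L{cos(3t)} = s/(s² + 9). Then L{7·cos(3t)} = 7·s/(s² + 9) = 7s/(s² + 9)

Final answer: 7s/(s² + 9)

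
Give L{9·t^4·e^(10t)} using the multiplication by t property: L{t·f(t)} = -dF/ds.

Using L{t^n·e^(at)} = n!/(s-a)^(n+1), L{t^4·e^(10t)} = 24/(s-10)^5, so L{9·t^4·e^(10t)} = 9·24/(s-10)^5 = 216/(s-10)^5

Final answer: 216/(s-10)^5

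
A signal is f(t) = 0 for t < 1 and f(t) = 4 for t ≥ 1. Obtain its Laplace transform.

f(t) = 4·u(t-1). L{u(t-1)} = e^(-s)/s, so L{f(t)} = 4·e^(-s)/s

Final answer: 4·e^(-s)/s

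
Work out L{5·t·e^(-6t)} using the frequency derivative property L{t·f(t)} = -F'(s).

L{e^(-6t)} = 1/(s+6). By frequency derivative: L{t·e^(-6t)} = -d/ds[1/(s+6)] = -(-1)/(s+6)² = 1/(s+6)². Then L{5·t·e^(-6t)} = 5·1/(s+6)² = 5/(s+6)²

Final answer: 5/(s+6)²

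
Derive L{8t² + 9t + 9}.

L{8t² + 9t + 9} = 8·2/s³ + 9/s² + 9/s = 16/s³ + 9/s² + 9/s

Final answer: 16/s³ + 9/s² + 9/s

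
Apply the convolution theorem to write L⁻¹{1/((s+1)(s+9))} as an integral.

1/((s+1)(s+9)) = (1/(s+1))·(1/(s+9)) = L{e^(-t)}·L{e^(-9t)}. So f(t) = e^(-t)*e^(-9t) = ∫₀ᵗ e^(-τ)·e^(-9(t-τ)) dτ

Final answer: ∫₀ᵗ e^(-τ)·e^(-9(t-τ)) dτ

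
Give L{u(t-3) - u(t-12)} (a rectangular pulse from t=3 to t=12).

L{u(t-a)} = e^(-as)/s. L{u(t-3) - u(t-12)} = (e^(-3s) - e^(-12s))/s

Final answer: (e^(-3s) - e^(-12s))/s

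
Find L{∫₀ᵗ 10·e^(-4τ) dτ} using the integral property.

L{∫₀ᵗ f(τ)dτ} = F(s)/s with F(s) = 10/(s+4), so L{∫₀ᵗ 10·e^(-4τ) dτ} = 10/(s(s+4))

Final answer: 10/(s(s+4))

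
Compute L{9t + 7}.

L{9t + 7} = 9·L{t} + 7·L{1} = 9/s² + 7/s

Final answer: 9/s² + 7/s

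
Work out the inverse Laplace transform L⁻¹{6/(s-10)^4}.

L⁻¹{n!/(s-a)^(n+1)} = t^n·e^(at), so L⁻¹{6/(s-10)^4} = t^3·e^(10t)

Final answer: t^3·e^(10t)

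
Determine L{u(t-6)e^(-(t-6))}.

u(t-a)f(t-a) with f(t)=e^(-t). L{e^(-t)} = 1/(s+1). By time shift: e^(-6s)/(s+1)

Final answer: e^(-6s)/(s+1)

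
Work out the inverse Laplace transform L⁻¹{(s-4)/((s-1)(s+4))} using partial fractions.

Using partial fractions, f(t) = (-3e^t + 8e^(-4t))/5

Final answer: (-3e^t + 8e^(-4t))/5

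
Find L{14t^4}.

L{t^n} = n!/s^(n+1). So L{14t^4} = 14·4!/s^5 = 336/s^5

Final answer: 336/s^5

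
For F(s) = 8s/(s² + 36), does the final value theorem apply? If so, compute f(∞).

The final value theorem requires all poles of sF(s) in the left half-plane. sF(s) = 8s²/(s² + 36) has poles at s = ±6i (imaginary axis). Theorem does NOT apply (oscillatory system).

Final answer: Not applicable (oscillatory)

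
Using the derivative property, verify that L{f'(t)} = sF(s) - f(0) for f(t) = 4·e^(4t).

f'(t) = 16e^(4t). Direct: L{f'(t)} = 16/(s-4). Property: s·4/(s-4) - 4 = (4s - 4(s-4))/(s-4) = 16/(s-4). ✓

Final answer: 16/(s-4)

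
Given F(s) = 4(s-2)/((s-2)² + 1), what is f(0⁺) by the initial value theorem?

f(0⁺) = lim_{s→∞} sF(s) = lim_{s→∞} 4s(s-2)/((s-2)² + 1) = 4

Final answer: 4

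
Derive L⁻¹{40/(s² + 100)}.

This is the form c·a/(s² + a²) with a = 10, c = 4. L⁻¹ = 4·sin(10t)

Final answer: 4·sin(10t)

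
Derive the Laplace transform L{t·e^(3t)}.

L{t^n·e^(at)} = n!/(s-a)^(n+1), so L{t·e^(3t)} = 1/(s-3)^2

Final answer: 1/(s-3)^2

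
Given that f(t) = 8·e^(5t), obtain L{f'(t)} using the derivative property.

f(0) = 8, F(s) = 8/(s-5). L{f'(t)} = s·F(s) - f(0) = 8s/(s-5) - 8 = (8s - 8(s-5))/(s-5) = 40/(s-5)

Final answer: 40/(s-5)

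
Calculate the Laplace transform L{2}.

L{2} = 2 · L{1} = 2/s

Final answer: 2/s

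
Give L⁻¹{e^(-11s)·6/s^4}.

L⁻¹{6/s^4} = t^3. By the time shift theorem, L⁻¹{e^(-as)F(s)} = u(t-a)f(t-a) with a=11, so L⁻¹{e^(-11s)·6/s^4} = u(t-11)·(t-11)^3

Final answer: u(t-11)·(t-11)^3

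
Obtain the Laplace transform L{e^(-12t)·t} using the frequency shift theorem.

L{e^(at)·t^n} = n!/(s-a)^(n+1), so L{e^(-12t)·t} = 1/(s+12)^2

Final answer: 1/(s+12)^2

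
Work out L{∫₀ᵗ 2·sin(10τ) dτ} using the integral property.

L{∫₀ᵗ f(τ)dτ} = F(s)/s with F(s) = 20/(s² + 100), so the result is (20/(s² + 100))/s = 20/(s(s² + 100))

Final answer: 20/(s(s² + 100))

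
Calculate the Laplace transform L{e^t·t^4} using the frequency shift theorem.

L{e^(at)·t^n} = n!/(s-a)^(n+1), so L{e^t·t^4} = 24/(s-1)^5

Final answer: 24/(s-1)^5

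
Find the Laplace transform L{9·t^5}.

L{t^n} = n!/s^(n+1), so L{t^5} = 120/s^6. Then L{9·t^5} = 9·120/s^6 = 1080/s^6

Final answer: 1080/s^6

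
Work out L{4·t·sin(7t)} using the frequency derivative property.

L{sin(7t)} = 7/(s² + 49). By L{t·f(t)} = -F'(s): -d/ds[7/(s² + 49)] = -(7)·(-2s)/(s² + 49)² = 14s/(s² + 49)². Then L{4·t·sin(7t)} = 4·14s/(s² + 49)² = 56s/(s² + 49)²

Final answer: 56s/(s² + 49)²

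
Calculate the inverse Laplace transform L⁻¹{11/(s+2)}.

L⁻¹{1/(s-a)} = e^(at), so L⁻¹{1/(s+2)} = e^(-2t), and L⁻¹{11/(s+2)} = 11·e^(-2t)

Final answer: 11·e^(-2t)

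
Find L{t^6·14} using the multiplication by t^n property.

L{14} = 14/s. d^1/ds^1[1/s] = -1/s². d^2/ds^2[1/s] = 2/s^3. d^3/ds^3[1/s] = -6/s^4. d^4/ds^4[1/s] = 24/s^5. d^5/ds^5[1/s] = -120/s^6. d^6/ds^6[1/s] = 720/s^7. So L{t^6} = (-1)^{6}·720/s^7 = 720/s^7. Then L{t^6·14} = 14·720/s^7 = 10080/s^7

Final answer: 10080/s^7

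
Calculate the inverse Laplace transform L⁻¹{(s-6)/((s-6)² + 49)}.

Using frequency shift, L⁻¹{(s-6)/((s-6)² + 49)} = e^(6t)·cos(7t)

Final answer: e^(6t)·cos(7t)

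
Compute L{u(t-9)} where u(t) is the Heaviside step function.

L{u(t-a)} = e^(-as)/s. Here a=9, so L{u(t-9)} = e^(-9s)/s

Final answer: e^(-9s)/s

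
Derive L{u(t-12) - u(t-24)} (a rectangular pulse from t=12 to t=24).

L{u(t-a)} = e^(-as)/s. L{u(t-12) - u(t-24)} = (e^(-12s) - e^(-24s))/s

Final answer: (e^(-12s) - e^(-24s))/s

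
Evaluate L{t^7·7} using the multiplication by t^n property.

L{7} = 7/s. d^1/ds^1[1/s] = -1/s². d^2/ds^2[1/s] = 2/s^3. d^3/ds^3[1/s] = -6/s^4. d^4/ds^4[1/s] = 24/s^5. d^5/ds^5[1/s] = -120/s^6. d^6/ds^6[1/s] = 720/s^7. d^7/ds^7[1/s] = -5040/s^8. So L{t^7} = (-1)^{7}·-5040/s^8 = 5040/s^8. Then L{t^7·7} = 7·5040/s^8 = 35280/s^8

Final answer: 35280/s^8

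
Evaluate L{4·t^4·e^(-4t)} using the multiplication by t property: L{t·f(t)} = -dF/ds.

Using L{t^n·e^(at)} = n!/(s-a)^(n+1), L{t^4·e^(-4t)} = 24/(s+4)^5, so L{4·t^4·e^(-4t)} = 4·24/(s+4)^5 = 96/(s+4)^5

Final answer: 96/(s+4)^5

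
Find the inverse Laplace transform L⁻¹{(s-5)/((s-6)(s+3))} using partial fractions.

Using partial fractions, f(t) = (e^(6t) + 8e^(-3t))/9

Final answer: (e^(6t) + 8e^(-3t))/9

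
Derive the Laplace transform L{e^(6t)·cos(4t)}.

L{e^(at)·cos(ωt)} = (s-a)/((s-a)² + ω²), so L{e^(6t)·cos(4t)} = (s-6)/((s-6)² + 16)

Final answer: (s-6)/((s-6)² + 16)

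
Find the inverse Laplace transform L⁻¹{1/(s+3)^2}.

L⁻¹{n!/(s-a)^(n+1)} = t^n·e^(at), so L⁻¹{1/(s+3)^2} = t·e^(-3t)

Final answer: t·e^(-3t)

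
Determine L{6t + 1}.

L{6t + 1} = 6·L{t} + L{1} = 6/s² + 1/s

Final answer: 6/s² + 1/s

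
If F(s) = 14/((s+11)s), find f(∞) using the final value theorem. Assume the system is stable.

f(∞) = lim_{s→0} sF(s) = lim_{s→0} 14/(s+11) = 14/11

Final answer: 14/11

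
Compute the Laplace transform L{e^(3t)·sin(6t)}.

L{e^(at)·sin(ωt)} = ω/((s-a)² + ω²), so L{e^(3t)·sin(6t)} = 6/((s-3)² + 36)

Final answer: 6/((s-3)² + 36)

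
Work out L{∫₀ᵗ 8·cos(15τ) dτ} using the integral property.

L{∫₀ᵗ f(τ)dτ} = F(s)/s with F(s) = 8s/(s² + 225), so the result is (8s/(s² + 225))/s = 8/(s² + 225)

Final answer: 8/(s² + 225)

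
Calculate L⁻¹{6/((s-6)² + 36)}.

Form: b/((s-a)² + b²) → e^(at)sin(bt). With a=6, b=6

Final answer: e^(6t)·sin(6t)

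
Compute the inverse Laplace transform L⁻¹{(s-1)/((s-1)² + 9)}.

Using frequency shift, L⁻¹{(s-1)/((s-1)² + 9)} = e^t·cos(3t)

Final answer: e^t·cos(3t)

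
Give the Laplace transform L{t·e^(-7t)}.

L{t^n·e^(at)} = n!/(s-a)^(n+1), so L{t·e^(-7t)} = 1/(s+7)^2

Final answer: 1/(s+7)^2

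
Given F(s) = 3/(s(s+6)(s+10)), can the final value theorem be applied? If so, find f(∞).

Poles of sF(s) = 3/((s+6)(s+10)) are at s = -6 and s = -10, both in the left half-plane. Theorem applies. f(∞) = lim_{s→0} sF(s) = 3/(6·10) = 1/20

Final answer: 1/20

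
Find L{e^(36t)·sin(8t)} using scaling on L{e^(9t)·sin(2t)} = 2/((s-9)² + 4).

Scaling with a=4: L{e^(36t)·sin(8t)} = (1/4) · 2/((s/4-9)² + 4). Simplifying: 8/((s-36)² + 64)

Final answer: 8/((s-36)² + 64)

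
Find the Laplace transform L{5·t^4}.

L{t^n} = n!/s^(n+1), so L{t^4} = 24/s^5. Then L{5·t^4} = 5·24/s^5 = 120/s^5

Final answer: 120/s^5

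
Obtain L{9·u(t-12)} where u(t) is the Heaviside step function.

L{u(t-a)} = e^(-as)/s. Here a=12, so L{u(t-12)} = e^(-12s)/s, and L{9·u(t-12)} = 9·e^(-12s)/s

Final answer: 9·e^(-12s)/s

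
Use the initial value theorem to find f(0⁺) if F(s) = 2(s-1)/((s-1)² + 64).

f(0⁺) = lim_{s→∞} sF(s) = lim_{s→∞} 2s(s-1)/((s-1)² + 64) = 2

Final answer: 2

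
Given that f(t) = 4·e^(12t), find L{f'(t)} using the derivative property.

f(0) = 4, F(s) = 4/(s-12). L{f'(t)} = s·F(s) - f(0) = 4s/(s-12) - 4 = (4s - 4(s-12))/(s-12) = 48/(s-12)

Final answer: 48/(s-12)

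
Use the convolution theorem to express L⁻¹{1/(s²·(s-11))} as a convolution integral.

1/(s²·(s-11)) = (1/s^2)·(1/(s-11)) = L{t}·L{e^(11t)}. So f(t) = t*e^(11t) = ∫₀ᵗ τ·e^(11(t-τ)) dτ

Final answer: ∫₀ᵗ τ·e^(11(t-τ)) dτ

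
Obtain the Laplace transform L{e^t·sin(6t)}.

L{e^(at)·sin(ωt)} = ω/((s-a)² + ω²), so L{e^t·sin(6t)} = 6/((s-1)² + 36)

Final answer: 6/((s-1)² + 36)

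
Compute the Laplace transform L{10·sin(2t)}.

L{sin(ωt)} = ω/(s² + ω²), so L{sin(2t)} = 2/(s² + 4). Then L{10·sin(2t)} = 10·2/(s² + 4) = 20/(s² + 4)

Final answer: 20/(s² + 4)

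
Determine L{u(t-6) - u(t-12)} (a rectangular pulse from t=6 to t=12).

L{u(t-a)} = e^(-as)/s. L{u(t-6) - u(t-12)} = (e^(-6s) - e^(-12s))/s

Final answer: (e^(-6s) - e^(-12s))/s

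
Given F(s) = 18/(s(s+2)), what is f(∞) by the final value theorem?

f(∞) = lim_{s→0} s·18/(s(s+2)) = lim_{s→0} 18/(s+2) = 18/2 = 9

Final answer: 9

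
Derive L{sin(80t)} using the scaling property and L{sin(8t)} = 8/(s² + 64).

Using L{f(at)} = (1/a)F(s/a) with a=10: L{sin(80t)} = (1/10) · 8/((s/10)² + 64) = (1/10) · 8·100/(s² + 6400) = 80/(s² + 6400)

Final answer: 80/(s² + 6400)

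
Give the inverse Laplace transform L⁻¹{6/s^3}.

L⁻¹{n!/s^(n+1)} = t^n with n=2. So L⁻¹{2/s^3} = t^2, and L⁻¹{6/s^3} = (6/2)·t^2 = 3·t^2

Final answer: 3·t^2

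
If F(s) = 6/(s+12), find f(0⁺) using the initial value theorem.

f(0⁺) = lim_{s→∞} s·6/(s+12) = lim_{s→∞} 6s/(s+12) = 6

Final answer: 6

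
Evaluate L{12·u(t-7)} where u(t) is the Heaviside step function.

L{u(t-a)} = e^(-as)/s. Here a=7, so L{u(t-7)} = e^(-7s)/s, and L{12·u(t-7)} = 12·e^(-7s)/s

Final answer: 12·e^(-7s)/s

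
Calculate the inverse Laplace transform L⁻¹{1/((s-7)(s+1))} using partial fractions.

Decompose: A/(s-7) + B/(s+1). A = 1/8, B = -1/8. f(t) = (e^(7t) - e^(-t))/8

Final answer: (e^(7t) - e^(-t))/8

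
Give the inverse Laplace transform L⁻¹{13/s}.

L⁻¹{c/s} = c, so L⁻¹{13/s} = 13

Final answer: 13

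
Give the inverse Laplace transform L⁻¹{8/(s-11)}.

L⁻¹{1/(s-a)} = e^(at), so L⁻¹{1/(s-11)} = e^(11t), and L⁻¹{8/(s-11)} = 8·e^(11t)

Final answer: 8·e^(11t)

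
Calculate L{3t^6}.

L{t^n} = n!/s^(n+1). So L{3t^6} = 3·6!/s^7 = 2160/s^7

Final answer: 2160/s^7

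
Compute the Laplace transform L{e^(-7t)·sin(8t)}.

L{e^(at)·sin(ωt)} = ω/((s-a)² + ω²), so L{e^(-7t)·sin(8t)} = 8/((s+7)² + 64)

Final answer: 8/((s+7)² + 64)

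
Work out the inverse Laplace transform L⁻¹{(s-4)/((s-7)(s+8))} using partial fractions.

Using partial fractions, f(t) = (3e^(7t) + 12e^(-8t))/15

Final answer: (3e^(7t) + 12e^(-8t))/15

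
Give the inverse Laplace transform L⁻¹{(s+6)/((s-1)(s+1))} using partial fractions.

Using partial fractions, f(t) = (7e^t - 5e^(-t))/2

Final answer: (7e^t - 5e^(-t))/2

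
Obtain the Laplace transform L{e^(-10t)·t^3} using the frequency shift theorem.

L{e^(at)·t^n} = n!/(s-a)^(n+1), so L{e^(-10t)·t^3} = 6/(s+10)^4

Final answer: 6/(s+10)^4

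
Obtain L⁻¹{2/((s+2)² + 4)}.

Form: b/((s-a)² + b²) → e^(at)sin(bt). With a=-2, b=2

Final answer: e^(-2t)·sin(2t)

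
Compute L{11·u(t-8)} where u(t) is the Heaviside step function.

L{u(t-a)} = e^(-as)/s. Here a=8, so L{u(t-8)} = e^(-8s)/s, and L{11·u(t-8)} = 11·e^(-8s)/s

Final answer: 11·e^(-8s)/s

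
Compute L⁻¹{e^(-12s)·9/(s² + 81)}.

L⁻¹{9/(s² + 81)} = sin(9t). By the time shift theorem, L⁻¹{e^(-as)F(s)} = u(t-a)f(t-a) with a=12, so L⁻¹{e^(-12s)·9/(s² + 81)} = u(t-12)·sin(9(t-12))

Final answer: u(t-12)·sin(9(t-12))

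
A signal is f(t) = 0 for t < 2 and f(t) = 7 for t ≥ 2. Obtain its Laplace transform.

f(t) = 7·u(t-2). L{u(t-2)} = e^(-2s)/s, so L{f(t)} = 7·e^(-2s)/s

Final answer: 7·e^(-2s)/s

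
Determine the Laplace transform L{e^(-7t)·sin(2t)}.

L{e^(at)·sin(ωt)} = ω/((s-a)² + ω²), so L{e^(-7t)·sin(2t)} = 2/((s+7)² + 4)

Final answer: 2/((s+7)² + 4)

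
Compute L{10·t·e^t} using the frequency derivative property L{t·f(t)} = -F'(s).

L{e^t} = 1/(s-1). By frequency derivative: L{t·e^t} = -d/ds[1/(s-1)] = -(-1)/(s-1)² = 1/(s-1)². Then L{10·t·e^t} = 10·1/(s-1)² = 10/(s-1)²

Final answer: 10/(s-1)²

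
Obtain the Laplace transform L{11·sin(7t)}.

L{sin(ωt)} = ω/(s² + ω²), so L{sin(7t)} = 7/(s² + 49). Then L{11·sin(7t)} = 11·7/(s² + 49) = 77/(s² + 49)

Final answer: 77/(s² + 49)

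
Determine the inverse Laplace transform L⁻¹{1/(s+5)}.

L⁻¹{1/(s-a)} = e^(at), so L⁻¹{1/(s+5)} = e^(-5t)

Final answer: e^(-5t)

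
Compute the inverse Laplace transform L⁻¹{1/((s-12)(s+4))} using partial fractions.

Decompose: A/(s-12) + B/(s+4). A = 1/16, B = -1/16. f(t) = (e^(12t) - e^(-4t))/16

Final answer: (e^(12t) - e^(-4t))/16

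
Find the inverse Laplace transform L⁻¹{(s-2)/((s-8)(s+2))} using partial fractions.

Using partial fractions, f(t) = (6e^(8t) + 4e^(-2t))/10

Final answer: (6e^(8t) + 4e^(-2t))/10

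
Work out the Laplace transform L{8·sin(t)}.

L{sin(ωt)} = ω/(s² + ω²), so L{sin(t)} = 1/(s² + 1). Then L{8·sin(t)} = 8·1/(s² + 1) = 8/(s² + 1)

Final answer: 8/(s² + 1)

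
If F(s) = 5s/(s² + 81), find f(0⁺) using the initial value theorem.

f(0⁺) = lim_{s→∞} s·5s/(s² + 81) = lim_{s→∞} 5s²/(s² + 81) = 5

Final answer: 5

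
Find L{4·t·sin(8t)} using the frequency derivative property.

L{sin(8t)} = 8/(s² + 64). By L{t·f(t)} = -F'(s): -d/ds[8/(s² + 64)] = -(8)·(-2s)/(s² + 64)² = 16s/(s² + 64)². Then L{4·t·sin(8t)} = 4·16s/(s² + 64)² = 64s/(s² + 64)²

Final answer: 64s/(s² + 64)²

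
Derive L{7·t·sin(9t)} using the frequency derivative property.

L{sin(9t)} = 9/(s² + 81). By L{t·f(t)} = -F'(s): -d/ds[9/(s² + 81)] = -(9)·(-2s)/(s² + 81)² = 18s/(s² + 81)². Then L{7·t·sin(9t)} = 7·18s/(s² + 81)² = 126s/(s² + 81)²

Final answer: 126s/(s² + 81)²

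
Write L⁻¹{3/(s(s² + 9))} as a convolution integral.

3/(s(s² + 9)) = (1/s)·(3/(s² + 9)) = L{1}·L{sin(3t)}. So f(t) = 1*(sin(3t)) = ∫₀ᵗ sin(3τ) dτ

Final answer: ∫₀ᵗ sin(3τ) dτ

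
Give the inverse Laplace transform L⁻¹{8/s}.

L⁻¹{c/s} = c, so L⁻¹{8/s} = 8

Final answer: 8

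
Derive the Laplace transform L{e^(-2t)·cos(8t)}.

L{e^(at)·cos(ωt)} = (s-a)/((s-a)² + ω²), so L{e^(-2t)·cos(8t)} = (s+2)/((s+2)² + 64)

Final answer: (s+2)/((s+2)² + 64)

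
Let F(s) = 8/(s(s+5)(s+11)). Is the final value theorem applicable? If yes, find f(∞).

Poles of sF(s) = 8/((s+5)(s+11)) are at s = -5 and s = -11, both in the left half-plane. Theorem applies. f(∞) = lim_{s→0} sF(s) = 8/(5·11) = 8/55

Final answer: 8/55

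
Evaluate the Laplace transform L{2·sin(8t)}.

L{sin(ωt)} = ω/(s² + ω²), so L{sin(8t)} = 8/(s² + 64). Then L{2·sin(8t)} = 2·8/(s² + 64) = 16/(s² + 64)

Final answer: 16/(s² + 64)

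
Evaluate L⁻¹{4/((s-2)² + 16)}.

Form: b/((s-a)² + b²) → e^(at)sin(bt). With a=2, b=4

Final answer: e^(2t)·sin(4t)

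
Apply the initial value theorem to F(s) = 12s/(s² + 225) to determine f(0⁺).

f(0⁺) = lim_{s→∞} s·12s/(s² + 225) = lim_{s→∞} 12s²/(s² + 225) = 12

Final answer: 12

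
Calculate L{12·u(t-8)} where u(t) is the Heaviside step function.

L{u(t-a)} = e^(-as)/s. Here a=8, so L{u(t-8)} = e^(-8s)/s, and L{12·u(t-8)} = 12·e^(-8s)/s

Final answer: 12·e^(-8s)/s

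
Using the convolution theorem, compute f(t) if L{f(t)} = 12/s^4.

12/s^4 = (12/s)·(1/s^3) = L{12}·L{t^2/2}. By convolution, f(t) = 12*t^2/2 = ∫₀ᵗ 12·τ^2/2 dτ = 12·t^3/6

Final answer: 12·t^3/6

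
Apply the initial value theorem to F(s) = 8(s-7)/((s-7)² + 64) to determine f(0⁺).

f(0⁺) = lim_{s→∞} sF(s) = lim_{s→∞} 8s(s-7)/((s-7)² + 64) = 8

Final answer: 8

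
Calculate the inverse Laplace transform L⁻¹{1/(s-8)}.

L⁻¹{1/(s-a)} = e^(at), so L⁻¹{1/(s-8)} = e^(8t)

Final answer: e^(8t)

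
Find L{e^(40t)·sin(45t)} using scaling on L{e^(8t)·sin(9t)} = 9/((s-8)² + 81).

Scaling with a=5: L{e^(40t)·sin(45t)} = (1/5) · 9/((s/5-8)² + 81). Simplifying: 45/((s-40)² + 2025)

Final answer: 45/((s-40)² + 2025)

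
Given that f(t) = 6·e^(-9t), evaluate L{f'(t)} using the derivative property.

f(0) = 6, F(s) = 6/(s+9). L{f'(t)} = s·F(s) - f(0) = 6s/(s+9) - 6 = (6s - 6(s+9))/(s+9) = -54/(s+9)

Final answer: -54/(s+9)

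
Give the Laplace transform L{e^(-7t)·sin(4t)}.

L{e^(at)·sin(ωt)} = ω/((s-a)² + ω²), so L{e^(-7t)·sin(4t)} = 4/((s+7)² + 16)

Final answer: 4/((s+7)² + 16)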